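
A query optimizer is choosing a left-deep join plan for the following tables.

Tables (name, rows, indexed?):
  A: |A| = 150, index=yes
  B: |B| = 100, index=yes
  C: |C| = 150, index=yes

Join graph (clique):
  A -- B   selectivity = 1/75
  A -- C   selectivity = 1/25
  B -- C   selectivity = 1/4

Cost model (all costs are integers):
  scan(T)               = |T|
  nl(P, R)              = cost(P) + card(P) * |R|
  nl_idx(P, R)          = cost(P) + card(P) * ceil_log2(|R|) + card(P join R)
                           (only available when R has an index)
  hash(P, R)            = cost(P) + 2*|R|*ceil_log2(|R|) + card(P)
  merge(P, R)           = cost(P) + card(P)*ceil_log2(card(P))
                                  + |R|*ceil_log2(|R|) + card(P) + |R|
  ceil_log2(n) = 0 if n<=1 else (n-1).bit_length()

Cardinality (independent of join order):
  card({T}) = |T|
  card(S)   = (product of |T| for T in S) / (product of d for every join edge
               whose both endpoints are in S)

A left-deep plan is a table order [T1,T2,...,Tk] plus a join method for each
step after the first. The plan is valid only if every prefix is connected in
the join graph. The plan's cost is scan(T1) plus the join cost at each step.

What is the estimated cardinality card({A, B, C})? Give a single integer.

300

Tables in S: A(150), B(100), C(150)
Edges inside S: A-B(d=75), A-C(d=25), B-C(d=4)
numerator = 150 * 100 * 150 = 2250000
denominator = 75 * 25 * 4 = 7500
card(S) = 2250000 / 7500 = 300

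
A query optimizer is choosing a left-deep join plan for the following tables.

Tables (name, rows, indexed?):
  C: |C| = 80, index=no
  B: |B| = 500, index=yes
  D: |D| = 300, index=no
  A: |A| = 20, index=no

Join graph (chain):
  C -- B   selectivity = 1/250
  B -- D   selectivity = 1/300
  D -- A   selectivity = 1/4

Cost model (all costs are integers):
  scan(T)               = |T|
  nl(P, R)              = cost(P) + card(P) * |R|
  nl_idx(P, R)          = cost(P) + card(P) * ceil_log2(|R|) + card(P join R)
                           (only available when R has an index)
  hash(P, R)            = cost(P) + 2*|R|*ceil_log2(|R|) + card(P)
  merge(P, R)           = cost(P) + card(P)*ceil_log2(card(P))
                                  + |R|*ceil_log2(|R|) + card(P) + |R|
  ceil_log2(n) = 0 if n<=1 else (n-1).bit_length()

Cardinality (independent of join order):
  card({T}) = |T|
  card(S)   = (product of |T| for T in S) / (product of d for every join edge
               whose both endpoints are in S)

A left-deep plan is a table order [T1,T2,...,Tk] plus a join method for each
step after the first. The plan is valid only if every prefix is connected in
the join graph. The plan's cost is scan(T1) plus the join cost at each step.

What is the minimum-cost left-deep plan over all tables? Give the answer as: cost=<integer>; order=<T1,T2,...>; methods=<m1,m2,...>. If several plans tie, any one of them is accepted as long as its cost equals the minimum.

cost=5480; order=D,B,C,A; methods=nl_idx,hash,hash

Selinger DP (subsets sized 1..n):
  {C}: scan cost=80, card=80
  {B}: scan cost=500, card=500
  {D}: scan cost=300, card=300
  {A}: scan cost=20, card=20
  {BC}: card=160; try (B,nl_idx)→960, (C,hash)→2120, (B,merge)→5720, (C,merge)→6140, (B,hash)→9160, (B,nl)→40080 …(+1); best=960 via (B,nl_idx)
  {BD}: card=500; try (B,nl_idx)→3500, (D,hash)→6400, (B,merge)→8300, (D,merge)→8500, (B,hash)→9600, (B,nl)→150300 …(+1); best=3500 via (B,nl_idx)
  {AD}: card=1500; try (A,hash)→800, (D,merge)→3140, (A,merge)→3420, (D,hash)→5440, (D,nl)→6020, (A,nl)→6300; best=800 via (A,hash)
  {BCD}: card=160; try (C,hash)→5120, (D,merge)→5400, (D,hash)→6520, (C,merge)→9140, (C,nl)→43500, (D,nl)→48960; best=5120 via (C,hash)
  {ABD}: card=2500; try (A,hash)→4200, (A,merge)→8620, (B,hash)→11300, (A,nl)→13500, (B,nl_idx)→16800, (B,merge)→23800 …(+1); best=4200 via (A,hash)
  {ABCD}: card=800; try (A,hash)→5480, (A,merge)→6680, (C,hash)→7820, (A,nl)→8320, (C,merge)→37340, (C,nl)→204200; best=5480 via (A,hash)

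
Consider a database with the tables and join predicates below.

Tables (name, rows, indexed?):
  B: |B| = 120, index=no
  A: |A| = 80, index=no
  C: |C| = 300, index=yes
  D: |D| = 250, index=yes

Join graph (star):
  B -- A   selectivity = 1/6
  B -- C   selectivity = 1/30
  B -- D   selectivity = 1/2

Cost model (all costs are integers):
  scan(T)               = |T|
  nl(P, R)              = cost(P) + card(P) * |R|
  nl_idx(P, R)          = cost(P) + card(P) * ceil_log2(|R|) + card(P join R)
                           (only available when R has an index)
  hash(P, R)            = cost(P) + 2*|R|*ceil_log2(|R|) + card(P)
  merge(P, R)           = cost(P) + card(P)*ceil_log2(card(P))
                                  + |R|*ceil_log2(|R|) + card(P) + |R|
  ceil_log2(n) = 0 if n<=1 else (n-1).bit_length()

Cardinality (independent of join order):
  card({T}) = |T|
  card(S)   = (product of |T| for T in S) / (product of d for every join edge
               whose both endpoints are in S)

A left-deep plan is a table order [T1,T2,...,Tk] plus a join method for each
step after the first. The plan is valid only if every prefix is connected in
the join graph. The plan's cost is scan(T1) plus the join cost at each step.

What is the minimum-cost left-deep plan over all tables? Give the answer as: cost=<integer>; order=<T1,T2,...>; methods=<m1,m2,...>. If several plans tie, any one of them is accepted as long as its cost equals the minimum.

Selinger DP (subsets sized 1..n):
  {B}: scan cost=120, card=120
  {A}: scan cost=80, card=80
  {C}: scan cost=300, card=300
  {D}: scan cost=250, card=250
  {AB}: card=1600; try (A,hash)→1360, (B,merge)→1680, (A,merge)→1720, (B,hash)→1840, (B,nl)→9680, (A,nl)→9720; best=1360 via (A,hash)
  {BC}: card=1200; try (B,hash)→2280, (C,nl_idx)→2400, (C,merge)→4080, (B,merge)→4260, (C,hash)→5640, (C,nl)→36120 …(+1); best=2280 via (B,hash)
  {BD}: card=15000; try (B,hash)→2180, (D,merge)→3330, (B,merge)→3460, (D,hash)→4240, (D,nl_idx)→16080, (D,nl)→30120 …(+1); best=2180 via (B,hash)
  {ABC}: card=16000; try (A,hash)→4600, (C,hash)→8360, (A,merge)→17320, (C,merge)→23560, (C,nl_idx)→31760, (A,nl)→98280 …(+1); best=4600 via (A,hash)
  {ABD}: card=200000; try (D,hash)→6960, (A,hash)→18300, (D,merge)→22810, (D,nl_idx)→214160, (A,merge)→227820, (D,nl)→401360 …(+1); best=6960 via (D,hash)
  {BCD}: card=150000; try (D,hash)→7480, (D,merge)→18930, (C,hash)→22580, (D,nl_idx)→161880, (C,merge)→230180, (C,nl_idx)→287180 …(+2); best=7480 via (D,hash)
  {ABCD}: card=2000000; try (D,hash)→24600, (A,hash)→158600, (C,hash)→212360, (D,merge)→246850, (D,nl_idx)→2132600, (A,merge)→2858120 …(+5); best=24600 via (D,hash)

cost=24600; order=C,B,A,D; methods=hash,hash,hash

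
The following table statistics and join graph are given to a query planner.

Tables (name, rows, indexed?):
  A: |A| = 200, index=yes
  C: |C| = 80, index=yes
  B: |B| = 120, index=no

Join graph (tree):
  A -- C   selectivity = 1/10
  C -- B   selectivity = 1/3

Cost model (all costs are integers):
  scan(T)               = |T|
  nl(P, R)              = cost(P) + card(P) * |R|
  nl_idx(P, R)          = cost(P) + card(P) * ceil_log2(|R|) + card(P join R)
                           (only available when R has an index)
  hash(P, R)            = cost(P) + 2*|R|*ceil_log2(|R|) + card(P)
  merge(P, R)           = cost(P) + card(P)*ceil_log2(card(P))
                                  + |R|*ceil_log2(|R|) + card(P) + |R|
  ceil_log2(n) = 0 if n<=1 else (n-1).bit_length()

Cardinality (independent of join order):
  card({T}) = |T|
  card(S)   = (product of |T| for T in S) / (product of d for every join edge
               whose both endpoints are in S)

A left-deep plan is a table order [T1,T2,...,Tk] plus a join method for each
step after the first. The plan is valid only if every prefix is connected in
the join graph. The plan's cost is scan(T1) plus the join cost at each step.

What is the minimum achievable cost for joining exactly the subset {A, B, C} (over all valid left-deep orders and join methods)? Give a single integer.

Selinger DP over subsets of {A,B,C}:
  {A}: scan cost=200, card=200
  {C}: scan cost=80, card=80
  {B}: scan cost=120, card=120
  {AC}: card=1600; try (C,hash)→1520, (A,nl_idx)→2320, (A,merge)→2520, (C,merge)→2640, (C,nl_idx)→3200, (A,hash)→3360 …(+2); best=1520 via (C,hash)
  {BC}: card=3200; try (C,hash)→1360, (B,merge)→1680, (C,merge)→1720, (B,hash)→1840, (C,nl_idx)→4160, (B,nl)→9680 …(+1); best=1360 via (C,hash)
  {ABC}: card=64000; try (B,hash)→4800, (A,hash)→7760, (B,merge)→21680, (A,merge)→44760, (A,nl_idx)→90960, (B,nl)→193520 …(+1); best=4800 via (B,hash)

4800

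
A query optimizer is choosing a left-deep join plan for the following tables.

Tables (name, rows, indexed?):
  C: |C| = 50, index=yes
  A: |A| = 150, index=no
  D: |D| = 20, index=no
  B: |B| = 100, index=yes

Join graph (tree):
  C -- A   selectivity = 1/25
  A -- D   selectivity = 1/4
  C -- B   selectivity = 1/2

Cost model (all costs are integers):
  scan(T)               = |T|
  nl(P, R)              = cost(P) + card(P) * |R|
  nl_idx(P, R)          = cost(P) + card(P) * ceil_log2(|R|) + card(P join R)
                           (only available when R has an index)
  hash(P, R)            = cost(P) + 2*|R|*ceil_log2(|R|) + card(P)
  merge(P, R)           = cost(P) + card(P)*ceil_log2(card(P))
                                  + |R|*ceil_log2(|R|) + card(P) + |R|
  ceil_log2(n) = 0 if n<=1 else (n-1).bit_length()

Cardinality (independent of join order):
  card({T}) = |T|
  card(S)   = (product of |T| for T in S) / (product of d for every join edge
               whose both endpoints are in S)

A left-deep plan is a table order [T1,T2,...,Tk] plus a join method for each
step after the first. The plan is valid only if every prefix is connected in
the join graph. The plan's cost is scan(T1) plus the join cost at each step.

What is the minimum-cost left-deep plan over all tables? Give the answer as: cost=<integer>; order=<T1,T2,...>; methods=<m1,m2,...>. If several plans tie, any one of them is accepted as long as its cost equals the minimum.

cost=4300; order=A,C,D,B; methods=hash,hash,hash

Selinger DP (subsets sized 1..n):
  {C}: scan cost=50, card=50
  {A}: scan cost=150, card=150
  {D}: scan cost=20, card=20
  {B}: scan cost=100, card=100
  {AC}: card=300; try (C,hash)→900, (C,nl_idx)→1350, (A,merge)→1750, (C,merge)→1850, (A,hash)→2500, (A,nl)→7550 …(+1); best=900 via (C,hash)
  {BC}: card=2500; try (C,hash)→800, (B,merge)→1200, (C,merge)→1250, (B,hash)→1500, (B,nl_idx)→2900, (C,nl_idx)→3200 …(+2); best=800 via (C,hash)
  {AD}: card=750; try (D,hash)→500, (A,merge)→1490, (D,merge)→1620, (A,hash)→2440, (A,nl)→3020, (D,nl)→3150; best=500 via (D,hash)
  {ACD}: card=1500; try (D,hash)→1400, (C,hash)→1850, (D,merge)→4020, (C,nl_idx)→6500, (D,nl)→6900, (C,merge)→9100 …(+1); best=1400 via (D,hash)
  {ABC}: card=15000; try (B,hash)→2600, (B,merge)→4700, (A,hash)→5700, (B,nl_idx)→18000, (B,nl)→30900, (A,merge)→34650 …(+1); best=2600 via (B,hash)
  {ABCD}: card=75000; try (B,hash)→4300, (D,hash)→17800, (B,merge)→20200, (B,nl_idx)→86900, (B,nl)→151400, (D,merge)→227720 …(+1); best=4300 via (B,hash)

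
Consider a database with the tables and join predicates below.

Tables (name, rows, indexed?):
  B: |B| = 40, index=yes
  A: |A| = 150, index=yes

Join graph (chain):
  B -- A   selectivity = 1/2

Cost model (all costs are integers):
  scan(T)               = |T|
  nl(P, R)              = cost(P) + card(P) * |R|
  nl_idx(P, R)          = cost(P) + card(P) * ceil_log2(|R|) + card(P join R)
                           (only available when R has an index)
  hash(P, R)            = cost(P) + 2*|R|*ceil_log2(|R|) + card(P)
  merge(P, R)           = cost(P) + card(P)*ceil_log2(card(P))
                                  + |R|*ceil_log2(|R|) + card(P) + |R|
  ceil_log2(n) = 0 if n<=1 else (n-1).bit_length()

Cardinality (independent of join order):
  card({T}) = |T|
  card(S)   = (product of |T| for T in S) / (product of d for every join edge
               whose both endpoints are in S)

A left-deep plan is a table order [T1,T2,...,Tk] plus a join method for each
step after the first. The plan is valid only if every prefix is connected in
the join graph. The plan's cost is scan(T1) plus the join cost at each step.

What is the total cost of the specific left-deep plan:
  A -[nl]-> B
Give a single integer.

step 1: scan A: cost=150, card=150
step 2: join B via nl
    card(P join B) = 150*40/(2) = 3000
    cost = 150 + 150*40 = 6150

6150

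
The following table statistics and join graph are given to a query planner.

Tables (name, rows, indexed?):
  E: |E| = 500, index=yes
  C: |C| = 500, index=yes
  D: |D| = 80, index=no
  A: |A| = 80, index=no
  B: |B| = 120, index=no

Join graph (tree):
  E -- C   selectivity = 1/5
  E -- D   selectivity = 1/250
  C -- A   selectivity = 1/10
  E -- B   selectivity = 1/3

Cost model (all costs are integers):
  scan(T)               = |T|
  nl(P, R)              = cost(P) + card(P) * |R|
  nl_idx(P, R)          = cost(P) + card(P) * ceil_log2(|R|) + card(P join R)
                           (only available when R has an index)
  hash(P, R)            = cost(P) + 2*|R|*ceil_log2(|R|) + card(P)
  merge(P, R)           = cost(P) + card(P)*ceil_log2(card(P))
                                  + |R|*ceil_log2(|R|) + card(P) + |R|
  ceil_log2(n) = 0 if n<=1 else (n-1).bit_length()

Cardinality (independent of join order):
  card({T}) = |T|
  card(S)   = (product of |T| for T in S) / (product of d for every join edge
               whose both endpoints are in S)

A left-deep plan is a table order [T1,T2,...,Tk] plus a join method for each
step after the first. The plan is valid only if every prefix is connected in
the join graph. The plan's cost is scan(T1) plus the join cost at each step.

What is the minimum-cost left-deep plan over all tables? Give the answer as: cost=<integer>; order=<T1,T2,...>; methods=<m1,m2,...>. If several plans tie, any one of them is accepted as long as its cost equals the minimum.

Selinger DP (subsets sized 1..n):
  {E}: scan cost=500, card=500
  {C}: scan cost=500, card=500
  {D}: scan cost=80, card=80
  {A}: scan cost=80, card=80
  {B}: scan cost=120, card=120
  {CE}: card=50000; try (E,hash)→10000, (C,hash)→10000, (E,merge)→10500, (C,merge)→10500, (E,nl_idx)→55000, (C,nl_idx)→55000 …(+2); best=10000 via (E,hash)
  {DE}: card=160; try (E,nl_idx)→960, (D,hash)→2120, (E,merge)→5720, (D,merge)→6140, (E,hash)→9160, (E,nl)→40080 …(+1); best=960 via (E,nl_idx)
  {BE}: card=20000; try (B,hash)→2680, (E,merge)→6080, (B,merge)→6460, (E,hash)→9240, (E,nl_idx)→21200, (E,nl)→60120 …(+1); best=2680 via (B,hash)
  {AC}: card=4000; try (A,hash)→2120, (C,nl_idx)→4800, (C,merge)→5720, (A,merge)→6140, (C,hash)→9160, (C,nl)→40080 …(+1); best=2120 via (A,hash)
  {CDE}: card=16000; try (C,merge)→7400, (C,hash)→10120, (C,nl_idx)→18400, (D,hash)→61120, (C,nl)→80960, (D,merge)→860640 …(+1); best=7400 via (C,merge)
  {ACE}: card=400000; try (E,hash)→15120, (E,merge)→59120, (A,hash)→61120, (E,nl_idx)→438120, (A,merge)→860640, (E,nl)→2002120 …(+1); best=15120 via (E,hash)
  {BCE}: card=2000000; try (C,hash)→31680, (B,hash)→61680, (C,merge)→327680, (B,merge)→860960, (C,nl_idx)→2182680, (B,nl)→6010000 …(+1); best=31680 via (C,hash)
  {BDE}: card=6400; try (B,hash)→2800, (B,merge)→3360, (B,nl)→20160, (D,hash)→23800, (D,merge)→323320, (D,nl)→1602680; best=2800 via (B,hash)
  {ACDE}: card=128000; try (A,hash)→24520, (A,merge)→248040, (D,hash)→416240, (A,nl)→1287400, (D,merge)→8015760, (D,nl)→32015120; best=24520 via (A,hash)
  {BCDE}: card=640000; try (C,hash)→18200, (B,hash)→25080, (C,merge)→97400, (B,merge)→248360, (C,nl_idx)→700400, (B,nl)→1927400 …(+4); best=18200 via (C,hash)
  {ABCE}: card=16000000; try (B,hash)→416800, (A,hash)→2032800, (B,merge)→8016080, (A,merge)→44032320, (B,nl)→48015120, (A,nl)→160031680; best=416800 via (B,hash)
  {ABCDE}: card=5120000; try (B,hash)→154200, (A,hash)→659320, (B,merge)→2329480, (A,merge)→13458840, (B,nl)→15384520, (D,hash)→16417920 …(+3); best=154200 via (B,hash)

cost=154200; order=D,E,C,A,B; methods=nl_idx,merge,hash,hash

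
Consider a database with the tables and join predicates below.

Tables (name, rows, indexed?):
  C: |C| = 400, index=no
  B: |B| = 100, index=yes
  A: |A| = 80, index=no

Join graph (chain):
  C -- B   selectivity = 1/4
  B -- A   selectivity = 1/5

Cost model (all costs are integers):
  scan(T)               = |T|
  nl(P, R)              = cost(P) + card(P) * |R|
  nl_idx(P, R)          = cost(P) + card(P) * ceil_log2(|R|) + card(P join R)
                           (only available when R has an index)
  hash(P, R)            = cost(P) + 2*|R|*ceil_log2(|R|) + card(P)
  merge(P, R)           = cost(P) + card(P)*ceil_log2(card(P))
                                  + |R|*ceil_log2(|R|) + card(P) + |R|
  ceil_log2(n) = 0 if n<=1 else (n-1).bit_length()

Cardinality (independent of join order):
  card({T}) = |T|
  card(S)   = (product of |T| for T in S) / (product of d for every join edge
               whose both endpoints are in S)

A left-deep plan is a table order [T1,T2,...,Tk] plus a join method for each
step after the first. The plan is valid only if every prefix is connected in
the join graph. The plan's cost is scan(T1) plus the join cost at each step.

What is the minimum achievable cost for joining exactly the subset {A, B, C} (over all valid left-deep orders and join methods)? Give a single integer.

10120

Selinger DP over subsets of {A,B,C}:
  {C}: scan cost=400, card=400
  {B}: scan cost=100, card=100
  {A}: scan cost=80, card=80
  {BC}: card=10000; try (B,hash)→2200, (C,merge)→4900, (B,merge)→5200, (C,hash)→7400, (B,nl_idx)→13200, (C,nl)→40100 …(+1); best=2200 via (B,hash)
  {AB}: card=1600; try (A,hash)→1320, (B,merge)→1520, (A,merge)→1540, (B,hash)→1560, (B,nl_idx)→2240, (B,nl)→8080 …(+1); best=1320 via (A,hash)
  {ABC}: card=160000; try (C,hash)→10120, (A,hash)→13320, (C,merge)→24520, (A,merge)→152840, (C,nl)→641320, (A,nl)→802200; best=10120 via (C,hash)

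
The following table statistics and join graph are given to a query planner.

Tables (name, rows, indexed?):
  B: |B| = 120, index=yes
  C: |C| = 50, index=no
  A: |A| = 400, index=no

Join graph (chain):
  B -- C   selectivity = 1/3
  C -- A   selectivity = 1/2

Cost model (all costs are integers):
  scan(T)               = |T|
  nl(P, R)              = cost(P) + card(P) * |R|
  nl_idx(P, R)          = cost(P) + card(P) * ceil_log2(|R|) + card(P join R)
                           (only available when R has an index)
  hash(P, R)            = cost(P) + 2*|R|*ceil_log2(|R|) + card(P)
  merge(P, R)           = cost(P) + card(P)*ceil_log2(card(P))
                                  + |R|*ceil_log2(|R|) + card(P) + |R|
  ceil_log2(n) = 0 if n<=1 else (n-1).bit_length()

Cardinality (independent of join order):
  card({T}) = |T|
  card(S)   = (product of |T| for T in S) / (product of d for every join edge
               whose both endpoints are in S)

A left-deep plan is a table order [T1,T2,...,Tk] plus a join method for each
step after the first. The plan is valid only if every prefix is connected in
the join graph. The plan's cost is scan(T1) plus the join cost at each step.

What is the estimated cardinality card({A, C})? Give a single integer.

10000

Tables in S: A(400), C(50)
Edges inside S: C-A(d=2)
numerator = 400 * 50 = 20000
denominator = 2 = 2
card(S) = 20000 / 2 = 10000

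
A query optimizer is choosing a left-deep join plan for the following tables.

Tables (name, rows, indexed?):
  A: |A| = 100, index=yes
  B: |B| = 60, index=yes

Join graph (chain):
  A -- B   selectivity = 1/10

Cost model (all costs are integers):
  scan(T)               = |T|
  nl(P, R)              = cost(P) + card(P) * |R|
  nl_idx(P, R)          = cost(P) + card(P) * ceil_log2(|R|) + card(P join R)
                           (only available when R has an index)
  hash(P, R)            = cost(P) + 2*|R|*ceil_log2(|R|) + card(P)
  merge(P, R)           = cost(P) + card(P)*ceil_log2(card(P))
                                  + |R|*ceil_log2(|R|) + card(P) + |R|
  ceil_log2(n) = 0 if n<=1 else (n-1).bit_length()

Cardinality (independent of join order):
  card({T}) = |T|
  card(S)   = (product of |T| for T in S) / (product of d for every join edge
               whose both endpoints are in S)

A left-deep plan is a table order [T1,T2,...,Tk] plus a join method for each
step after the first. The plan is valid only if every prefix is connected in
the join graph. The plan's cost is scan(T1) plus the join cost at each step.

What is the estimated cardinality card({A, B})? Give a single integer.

600

Tables in S: A(100), B(60)
Edges inside S: A-B(d=10)
numerator = 100 * 60 = 6000
denominator = 10 = 10
card(S) = 6000 / 10 = 600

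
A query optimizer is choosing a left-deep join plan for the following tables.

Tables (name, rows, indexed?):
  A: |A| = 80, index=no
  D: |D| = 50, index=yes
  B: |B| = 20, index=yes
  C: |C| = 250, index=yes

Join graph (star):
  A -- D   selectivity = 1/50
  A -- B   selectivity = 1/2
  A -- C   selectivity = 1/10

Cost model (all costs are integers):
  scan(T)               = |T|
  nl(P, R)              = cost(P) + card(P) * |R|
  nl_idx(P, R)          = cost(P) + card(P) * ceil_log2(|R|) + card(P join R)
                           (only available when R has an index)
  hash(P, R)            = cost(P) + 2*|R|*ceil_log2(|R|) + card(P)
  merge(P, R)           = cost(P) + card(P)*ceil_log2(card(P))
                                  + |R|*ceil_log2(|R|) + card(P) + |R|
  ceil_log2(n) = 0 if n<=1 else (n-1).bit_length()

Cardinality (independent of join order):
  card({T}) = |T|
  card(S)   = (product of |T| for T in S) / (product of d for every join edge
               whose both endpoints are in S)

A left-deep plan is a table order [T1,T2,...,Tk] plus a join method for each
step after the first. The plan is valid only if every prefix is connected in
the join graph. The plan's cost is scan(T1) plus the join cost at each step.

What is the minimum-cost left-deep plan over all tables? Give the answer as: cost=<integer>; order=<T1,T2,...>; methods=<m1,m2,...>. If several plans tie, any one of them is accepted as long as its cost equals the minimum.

Selinger DP (subsets sized 1..n):
  {A}: scan cost=80, card=80
  {D}: scan cost=50, card=50
  {B}: scan cost=20, card=20
  {C}: scan cost=250, card=250
  {AD}: card=80; try (D,nl_idx)→640, (D,hash)→760, (A,merge)→1040, (D,merge)→1070, (A,hash)→1220, (A,nl)→4050 …(+1); best=640 via (D,nl_idx)
  {AB}: card=800; try (B,hash)→360, (A,merge)→780, (B,merge)→840, (A,hash)→1160, (B,nl_idx)→1280, (A,nl)→1620 …(+1); best=360 via (B,hash)
  {AC}: card=2000; try (A,hash)→1620, (C,nl_idx)→2720, (C,merge)→2970, (A,merge)→3140, (C,hash)→4160, (C,nl)→20080 …(+1); best=1620 via (A,hash)
  {ABD}: card=800; try (B,hash)→920, (B,merge)→1400, (D,hash)→1760, (B,nl_idx)→1840, (B,nl)→2240, (D,nl_idx)→5960 …(+2); best=920 via (B,hash)
  {ACD}: card=2000; try (C,nl_idx)→3280, (C,merge)→3530, (D,hash)→4220, (C,hash)→4720, (D,nl_idx)→15620, (C,nl)→20640 …(+2); best=3280 via (C,nl_idx)
  {ABC}: card=20000; try (B,hash)→3820, (C,hash)→5160, (C,merge)→11410, (B,merge)→25740, (C,nl_idx)→26760, (B,nl_idx)→31620 …(+2); best=3820 via (B,hash)
  {ABCD}: card=20000; try (B,hash)→5480, (C,hash)→5720, (C,merge)→11970, (D,hash)→24420, (C,nl_idx)→27320, (B,merge)→27400 …(+6); best=5480 via (B,hash)

cost=5480; order=A,D,C,B; methods=nl_idx,nl_idx,hash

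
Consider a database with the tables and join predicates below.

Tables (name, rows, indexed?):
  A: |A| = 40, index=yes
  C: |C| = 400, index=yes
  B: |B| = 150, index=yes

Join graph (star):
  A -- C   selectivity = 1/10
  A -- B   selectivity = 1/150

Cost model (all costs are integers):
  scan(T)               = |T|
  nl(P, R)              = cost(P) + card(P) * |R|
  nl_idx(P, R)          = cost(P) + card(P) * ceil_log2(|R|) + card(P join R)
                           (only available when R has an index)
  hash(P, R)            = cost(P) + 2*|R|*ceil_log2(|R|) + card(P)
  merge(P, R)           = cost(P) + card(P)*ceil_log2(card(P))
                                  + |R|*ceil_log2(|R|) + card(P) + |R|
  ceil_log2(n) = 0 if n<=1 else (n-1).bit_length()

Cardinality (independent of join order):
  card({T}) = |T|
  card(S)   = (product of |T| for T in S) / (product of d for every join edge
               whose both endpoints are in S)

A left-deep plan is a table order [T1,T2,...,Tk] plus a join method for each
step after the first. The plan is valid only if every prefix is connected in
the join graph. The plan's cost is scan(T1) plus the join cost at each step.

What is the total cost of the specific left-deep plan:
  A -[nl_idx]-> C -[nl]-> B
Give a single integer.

step 1: scan A: cost=40, card=40
step 2: join C via nl_idx
    card(P join C) = 40*400/(10) = 1600
    cost = 40 + 40*9 + 1600 = 2000
step 3: join B via nl
    card(P join B) = 1600*150/(150) = 1600
    cost = 2000 + 1600*150 = 242000

242000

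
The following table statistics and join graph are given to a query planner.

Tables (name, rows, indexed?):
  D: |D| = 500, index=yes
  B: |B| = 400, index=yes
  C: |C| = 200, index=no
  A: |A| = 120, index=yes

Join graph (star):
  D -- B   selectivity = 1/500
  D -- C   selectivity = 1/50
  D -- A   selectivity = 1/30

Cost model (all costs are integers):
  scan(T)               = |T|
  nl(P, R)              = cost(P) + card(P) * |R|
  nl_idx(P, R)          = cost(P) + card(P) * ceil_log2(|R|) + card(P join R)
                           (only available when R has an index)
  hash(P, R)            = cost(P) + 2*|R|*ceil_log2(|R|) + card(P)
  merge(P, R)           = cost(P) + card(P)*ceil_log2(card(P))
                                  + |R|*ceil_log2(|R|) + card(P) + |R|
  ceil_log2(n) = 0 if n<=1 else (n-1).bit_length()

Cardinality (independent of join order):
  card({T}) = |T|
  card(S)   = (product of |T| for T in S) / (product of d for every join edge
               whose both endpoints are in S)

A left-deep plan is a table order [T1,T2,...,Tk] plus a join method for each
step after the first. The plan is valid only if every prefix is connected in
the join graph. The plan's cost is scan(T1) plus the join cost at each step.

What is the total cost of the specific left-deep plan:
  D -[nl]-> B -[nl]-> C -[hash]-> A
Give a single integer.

step 1: scan D: cost=500, card=500
step 2: join B via nl
    card(P join B) = 500*400/(500) = 400
    cost = 500 + 500*400 = 200500
step 3: join C via nl
    card(P join C) = 400*200/(50) = 1600
    cost = 200500 + 400*200 = 280500
step 4: join A via hash
    card(P join A) = 1600*120/(30) = 6400
    cost = 280500 + 2*120*7 + 1600 = 283780

283780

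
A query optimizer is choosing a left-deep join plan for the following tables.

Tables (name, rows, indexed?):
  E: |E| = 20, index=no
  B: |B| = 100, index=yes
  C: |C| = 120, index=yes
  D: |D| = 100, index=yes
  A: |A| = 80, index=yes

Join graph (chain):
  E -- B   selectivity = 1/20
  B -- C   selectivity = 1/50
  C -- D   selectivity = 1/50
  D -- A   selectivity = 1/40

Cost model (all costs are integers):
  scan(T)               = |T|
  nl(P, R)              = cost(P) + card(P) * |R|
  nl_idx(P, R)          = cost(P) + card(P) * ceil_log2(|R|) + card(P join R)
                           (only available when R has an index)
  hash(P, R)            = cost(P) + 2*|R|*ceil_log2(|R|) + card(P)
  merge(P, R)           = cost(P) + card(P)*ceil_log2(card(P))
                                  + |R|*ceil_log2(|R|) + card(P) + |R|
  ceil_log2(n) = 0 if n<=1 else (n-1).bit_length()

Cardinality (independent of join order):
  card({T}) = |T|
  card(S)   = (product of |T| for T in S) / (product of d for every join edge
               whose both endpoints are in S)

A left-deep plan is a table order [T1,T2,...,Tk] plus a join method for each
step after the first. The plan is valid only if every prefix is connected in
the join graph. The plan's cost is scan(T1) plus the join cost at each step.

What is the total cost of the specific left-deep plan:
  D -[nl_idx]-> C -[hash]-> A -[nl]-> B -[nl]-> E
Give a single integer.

69600

step 1: scan D: cost=100, card=100
step 2: join C via nl_idx
    card(P join C) = 100*120/(50) = 240
    cost = 100 + 100*7 + 240 = 1040
step 3: join A via hash
    card(P join A) = 240*80/(40) = 480
    cost = 1040 + 2*80*7 + 240 = 2400
step 4: join B via nl
    card(P join B) = 480*100/(50) = 960
    cost = 2400 + 480*100 = 50400
step 5: join E via nl
    card(P join E) = 960*20/(20) = 960
    cost = 50400 + 960*20 = 69600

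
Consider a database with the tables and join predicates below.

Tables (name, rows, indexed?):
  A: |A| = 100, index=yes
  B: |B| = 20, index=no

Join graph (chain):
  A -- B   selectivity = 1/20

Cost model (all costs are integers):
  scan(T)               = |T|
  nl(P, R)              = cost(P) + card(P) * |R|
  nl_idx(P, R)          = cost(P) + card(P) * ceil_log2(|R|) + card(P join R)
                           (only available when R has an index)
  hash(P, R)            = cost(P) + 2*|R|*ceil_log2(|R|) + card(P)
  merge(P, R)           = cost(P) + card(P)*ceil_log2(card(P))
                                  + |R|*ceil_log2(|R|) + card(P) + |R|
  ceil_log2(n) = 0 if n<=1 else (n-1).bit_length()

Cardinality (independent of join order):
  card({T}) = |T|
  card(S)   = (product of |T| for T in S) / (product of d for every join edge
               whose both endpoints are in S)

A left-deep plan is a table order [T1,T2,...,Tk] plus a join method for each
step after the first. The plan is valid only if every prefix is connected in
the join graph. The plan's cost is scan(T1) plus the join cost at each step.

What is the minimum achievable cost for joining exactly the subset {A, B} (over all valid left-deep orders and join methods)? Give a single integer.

260

Selinger DP over subsets of {A,B}:
  {A}: scan cost=100, card=100
  {B}: scan cost=20, card=20
  {AB}: card=100; try (A,nl_idx)→260, (B,hash)→400, (A,merge)→940, (B,merge)→1020, (A,hash)→1440, (A,nl)→2020 …(+1); best=260 via (A,nl_idx)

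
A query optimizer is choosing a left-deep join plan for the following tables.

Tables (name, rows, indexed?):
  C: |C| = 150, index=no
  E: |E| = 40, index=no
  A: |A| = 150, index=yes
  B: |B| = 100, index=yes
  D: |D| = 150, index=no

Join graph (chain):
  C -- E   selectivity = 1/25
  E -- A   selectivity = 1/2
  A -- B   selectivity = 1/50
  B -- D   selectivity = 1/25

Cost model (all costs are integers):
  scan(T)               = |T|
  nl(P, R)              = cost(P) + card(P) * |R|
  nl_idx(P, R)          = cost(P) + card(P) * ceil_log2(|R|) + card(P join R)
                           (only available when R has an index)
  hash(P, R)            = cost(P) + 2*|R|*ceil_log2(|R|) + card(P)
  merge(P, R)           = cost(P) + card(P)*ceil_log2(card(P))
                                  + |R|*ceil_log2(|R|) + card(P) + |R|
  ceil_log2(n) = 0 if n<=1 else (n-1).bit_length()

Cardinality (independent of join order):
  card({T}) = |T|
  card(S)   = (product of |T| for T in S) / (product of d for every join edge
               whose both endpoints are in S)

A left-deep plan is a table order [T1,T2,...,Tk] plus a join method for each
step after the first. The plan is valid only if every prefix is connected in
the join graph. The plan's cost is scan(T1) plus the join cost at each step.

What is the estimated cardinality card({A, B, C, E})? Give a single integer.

36000

Tables in S: A(150), B(100), C(150), E(40)
Edges inside S: C-E(d=25), E-A(d=2), A-B(d=50)
numerator = 150 * 100 * 150 * 40 = 90000000
denominator = 25 * 2 * 50 = 2500
card(S) = 90000000 / 2500 = 36000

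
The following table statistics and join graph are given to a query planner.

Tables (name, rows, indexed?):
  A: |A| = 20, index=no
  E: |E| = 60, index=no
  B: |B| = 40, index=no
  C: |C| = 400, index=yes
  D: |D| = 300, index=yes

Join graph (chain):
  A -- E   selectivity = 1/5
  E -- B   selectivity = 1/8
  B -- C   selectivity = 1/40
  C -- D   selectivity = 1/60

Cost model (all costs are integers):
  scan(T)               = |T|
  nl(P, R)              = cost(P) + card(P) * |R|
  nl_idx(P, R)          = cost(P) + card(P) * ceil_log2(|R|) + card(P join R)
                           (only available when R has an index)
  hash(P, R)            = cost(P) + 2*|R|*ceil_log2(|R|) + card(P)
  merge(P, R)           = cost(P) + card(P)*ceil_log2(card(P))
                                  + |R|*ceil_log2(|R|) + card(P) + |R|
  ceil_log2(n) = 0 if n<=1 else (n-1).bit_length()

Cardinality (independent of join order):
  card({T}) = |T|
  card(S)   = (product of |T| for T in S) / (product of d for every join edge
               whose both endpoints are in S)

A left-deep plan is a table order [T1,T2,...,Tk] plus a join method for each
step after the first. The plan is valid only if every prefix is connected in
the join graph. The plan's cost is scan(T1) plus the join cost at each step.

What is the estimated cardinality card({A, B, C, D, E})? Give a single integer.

60000

Tables in S: A(20), B(40), C(400), D(300), E(60)
Edges inside S: A-E(d=5), E-B(d=8), B-C(d=40), C-D(d=60)
numerator = 20 * 40 * 400 * 300 * 60 = 5760000000
denominator = 5 * 8 * 40 * 60 = 96000
card(S) = 5760000000 / 96000 = 60000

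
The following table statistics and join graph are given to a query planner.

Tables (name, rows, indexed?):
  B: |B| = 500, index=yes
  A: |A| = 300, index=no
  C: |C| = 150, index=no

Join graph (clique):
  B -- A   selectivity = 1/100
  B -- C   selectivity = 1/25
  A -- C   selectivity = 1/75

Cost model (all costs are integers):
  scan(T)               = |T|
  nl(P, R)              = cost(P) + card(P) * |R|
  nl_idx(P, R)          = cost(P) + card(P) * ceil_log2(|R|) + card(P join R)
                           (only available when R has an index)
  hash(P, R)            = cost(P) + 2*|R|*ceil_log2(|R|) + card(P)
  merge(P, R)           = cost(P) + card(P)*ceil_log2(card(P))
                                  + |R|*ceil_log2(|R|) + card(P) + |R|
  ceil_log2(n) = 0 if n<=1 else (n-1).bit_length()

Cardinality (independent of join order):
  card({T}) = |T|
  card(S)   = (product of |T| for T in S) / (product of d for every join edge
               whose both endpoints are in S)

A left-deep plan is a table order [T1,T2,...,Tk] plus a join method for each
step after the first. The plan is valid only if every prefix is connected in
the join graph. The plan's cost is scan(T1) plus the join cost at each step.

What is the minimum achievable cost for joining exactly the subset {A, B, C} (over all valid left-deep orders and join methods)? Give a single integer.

Selinger DP over subsets of {A,B,C}:
  {B}: scan cost=500, card=500
  {A}: scan cost=300, card=300
  {C}: scan cost=150, card=150
  {AB}: card=1500; try (B,nl_idx)→4500, (A,hash)→6400, (B,merge)→8300, (A,merge)→8500, (B,hash)→9600, (B,nl)→150300 …(+1); best=4500 via (B,nl_idx)
  {BC}: card=3000; try (C,hash)→3400, (B,nl_idx)→4500, (B,merge)→6500, (C,merge)→6850, (B,hash)→9300, (B,nl)→75150 …(+1); best=3400 via (C,hash)
  {AC}: card=600; try (C,hash)→3000, (A,merge)→4500, (C,merge)→4650, (A,hash)→5700, (A,nl)→45150, (C,nl)→45300; best=3000 via (C,hash)
  {ABC}: card=120; try (C,hash)→8400, (B,nl_idx)→8520, (A,hash)→11800, (B,hash)→12600, (B,merge)→14600, (C,merge)→23850 …(+4); best=8400 via (C,hash)

8400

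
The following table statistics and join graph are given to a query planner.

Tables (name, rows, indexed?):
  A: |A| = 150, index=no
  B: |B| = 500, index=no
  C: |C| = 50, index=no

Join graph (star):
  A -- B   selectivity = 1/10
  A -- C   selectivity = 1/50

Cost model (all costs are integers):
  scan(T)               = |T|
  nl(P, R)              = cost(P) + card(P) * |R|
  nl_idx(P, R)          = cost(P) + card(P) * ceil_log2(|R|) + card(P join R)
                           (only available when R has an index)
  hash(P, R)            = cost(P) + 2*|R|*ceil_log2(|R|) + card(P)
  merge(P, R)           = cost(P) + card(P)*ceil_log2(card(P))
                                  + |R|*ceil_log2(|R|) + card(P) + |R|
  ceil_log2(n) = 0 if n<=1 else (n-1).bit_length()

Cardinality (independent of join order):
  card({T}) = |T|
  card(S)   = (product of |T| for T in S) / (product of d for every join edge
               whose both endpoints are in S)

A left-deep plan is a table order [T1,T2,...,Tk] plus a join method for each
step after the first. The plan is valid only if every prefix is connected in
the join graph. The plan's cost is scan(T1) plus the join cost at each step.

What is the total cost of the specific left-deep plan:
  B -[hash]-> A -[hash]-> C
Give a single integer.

step 1: scan B: cost=500, card=500
step 2: join A via hash
    card(P join A) = 500*150/(10) = 7500
    cost = 500 + 2*150*8 + 500 = 3400
step 3: join C via hash
    card(P join C) = 7500*50/(50) = 7500
    cost = 3400 + 2*50*6 + 7500 = 11500

11500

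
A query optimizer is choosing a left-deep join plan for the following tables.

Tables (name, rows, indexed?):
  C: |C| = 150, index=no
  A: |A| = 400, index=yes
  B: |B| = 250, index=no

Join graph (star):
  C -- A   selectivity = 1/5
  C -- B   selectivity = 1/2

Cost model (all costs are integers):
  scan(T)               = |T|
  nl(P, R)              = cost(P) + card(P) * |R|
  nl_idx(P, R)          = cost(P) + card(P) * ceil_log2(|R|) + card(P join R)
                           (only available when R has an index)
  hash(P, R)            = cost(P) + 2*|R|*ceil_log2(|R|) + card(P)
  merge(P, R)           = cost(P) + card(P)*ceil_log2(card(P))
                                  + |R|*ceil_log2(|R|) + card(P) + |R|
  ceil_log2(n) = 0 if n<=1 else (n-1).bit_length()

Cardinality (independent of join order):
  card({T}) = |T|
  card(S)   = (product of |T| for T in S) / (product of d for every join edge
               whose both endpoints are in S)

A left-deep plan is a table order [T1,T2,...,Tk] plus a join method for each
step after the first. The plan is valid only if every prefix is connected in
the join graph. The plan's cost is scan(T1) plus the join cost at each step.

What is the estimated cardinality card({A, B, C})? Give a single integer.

1500000

Tables in S: A(400), B(250), C(150)
Edges inside S: C-A(d=5), C-B(d=2)
numerator = 400 * 250 * 150 = 15000000
denominator = 5 * 2 = 10
card(S) = 15000000 / 10 = 1500000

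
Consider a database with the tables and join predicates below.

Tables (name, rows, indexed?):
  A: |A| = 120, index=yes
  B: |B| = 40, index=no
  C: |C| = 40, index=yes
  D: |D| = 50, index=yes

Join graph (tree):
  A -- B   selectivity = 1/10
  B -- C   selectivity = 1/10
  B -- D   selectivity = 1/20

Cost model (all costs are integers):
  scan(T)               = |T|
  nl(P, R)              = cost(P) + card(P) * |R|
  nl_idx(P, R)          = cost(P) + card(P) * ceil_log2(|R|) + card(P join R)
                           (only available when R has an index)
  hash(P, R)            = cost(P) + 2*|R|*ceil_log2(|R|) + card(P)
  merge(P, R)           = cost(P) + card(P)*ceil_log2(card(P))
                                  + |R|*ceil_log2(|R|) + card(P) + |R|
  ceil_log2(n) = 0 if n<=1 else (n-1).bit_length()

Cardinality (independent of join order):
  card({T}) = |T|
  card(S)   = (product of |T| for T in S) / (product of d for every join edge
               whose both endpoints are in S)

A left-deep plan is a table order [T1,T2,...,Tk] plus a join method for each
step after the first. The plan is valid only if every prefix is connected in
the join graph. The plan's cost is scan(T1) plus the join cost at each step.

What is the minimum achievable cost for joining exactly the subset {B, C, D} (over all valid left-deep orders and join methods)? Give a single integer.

960

Selinger DP over subsets of {B,C,D}:
  {B}: scan cost=40, card=40
  {C}: scan cost=40, card=40
  {D}: scan cost=50, card=50
  {BC}: card=160; try (C,nl_idx)→440, (C,hash)→560, (B,hash)→560, (C,merge)→600, (B,merge)→600, (C,nl)→1640 …(+1); best=440 via (C,nl_idx)
  {BD}: card=100; try (D,nl_idx)→380, (B,hash)→580, (D,merge)→670, (D,hash)→680, (B,merge)→680, (D,nl)→2040 …(+1); best=380 via (D,nl_idx)
  {BCD}: card=400; try (C,hash)→960, (D,hash)→1200, (C,nl_idx)→1380, (C,merge)→1460, (D,nl_idx)→1800, (D,merge)→2230 …(+2); best=960 via (C,hash)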